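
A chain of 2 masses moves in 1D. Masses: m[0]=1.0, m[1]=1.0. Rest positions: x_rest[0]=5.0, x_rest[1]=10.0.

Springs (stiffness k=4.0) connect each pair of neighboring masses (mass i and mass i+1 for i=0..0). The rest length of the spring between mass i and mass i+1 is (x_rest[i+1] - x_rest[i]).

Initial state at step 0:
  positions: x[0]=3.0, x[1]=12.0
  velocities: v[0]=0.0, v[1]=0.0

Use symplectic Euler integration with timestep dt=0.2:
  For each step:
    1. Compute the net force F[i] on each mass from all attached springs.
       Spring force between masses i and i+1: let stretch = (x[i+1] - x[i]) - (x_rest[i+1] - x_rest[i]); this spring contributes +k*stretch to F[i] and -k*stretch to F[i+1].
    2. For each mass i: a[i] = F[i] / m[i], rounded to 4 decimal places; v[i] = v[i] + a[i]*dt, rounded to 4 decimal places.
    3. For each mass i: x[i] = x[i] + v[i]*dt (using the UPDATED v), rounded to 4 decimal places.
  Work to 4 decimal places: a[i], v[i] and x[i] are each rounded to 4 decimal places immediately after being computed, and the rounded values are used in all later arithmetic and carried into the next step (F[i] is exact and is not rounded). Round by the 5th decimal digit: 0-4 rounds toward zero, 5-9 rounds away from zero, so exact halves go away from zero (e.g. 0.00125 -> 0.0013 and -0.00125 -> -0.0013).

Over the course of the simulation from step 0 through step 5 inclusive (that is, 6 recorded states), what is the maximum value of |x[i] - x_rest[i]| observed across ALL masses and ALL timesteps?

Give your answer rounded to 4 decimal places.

Step 0: x=[3.0000 12.0000] v=[0.0000 0.0000]
Step 1: x=[3.6400 11.3600] v=[3.2000 -3.2000]
Step 2: x=[4.7152 10.2848] v=[5.3760 -5.3760]
Step 3: x=[5.8815 9.1185] v=[5.8317 -5.8317]
Step 4: x=[6.7658 8.2342] v=[4.4213 -4.4213]
Step 5: x=[7.0850 7.9150] v=[1.5960 -1.5960]
Max displacement = 2.0850

Answer: 2.0850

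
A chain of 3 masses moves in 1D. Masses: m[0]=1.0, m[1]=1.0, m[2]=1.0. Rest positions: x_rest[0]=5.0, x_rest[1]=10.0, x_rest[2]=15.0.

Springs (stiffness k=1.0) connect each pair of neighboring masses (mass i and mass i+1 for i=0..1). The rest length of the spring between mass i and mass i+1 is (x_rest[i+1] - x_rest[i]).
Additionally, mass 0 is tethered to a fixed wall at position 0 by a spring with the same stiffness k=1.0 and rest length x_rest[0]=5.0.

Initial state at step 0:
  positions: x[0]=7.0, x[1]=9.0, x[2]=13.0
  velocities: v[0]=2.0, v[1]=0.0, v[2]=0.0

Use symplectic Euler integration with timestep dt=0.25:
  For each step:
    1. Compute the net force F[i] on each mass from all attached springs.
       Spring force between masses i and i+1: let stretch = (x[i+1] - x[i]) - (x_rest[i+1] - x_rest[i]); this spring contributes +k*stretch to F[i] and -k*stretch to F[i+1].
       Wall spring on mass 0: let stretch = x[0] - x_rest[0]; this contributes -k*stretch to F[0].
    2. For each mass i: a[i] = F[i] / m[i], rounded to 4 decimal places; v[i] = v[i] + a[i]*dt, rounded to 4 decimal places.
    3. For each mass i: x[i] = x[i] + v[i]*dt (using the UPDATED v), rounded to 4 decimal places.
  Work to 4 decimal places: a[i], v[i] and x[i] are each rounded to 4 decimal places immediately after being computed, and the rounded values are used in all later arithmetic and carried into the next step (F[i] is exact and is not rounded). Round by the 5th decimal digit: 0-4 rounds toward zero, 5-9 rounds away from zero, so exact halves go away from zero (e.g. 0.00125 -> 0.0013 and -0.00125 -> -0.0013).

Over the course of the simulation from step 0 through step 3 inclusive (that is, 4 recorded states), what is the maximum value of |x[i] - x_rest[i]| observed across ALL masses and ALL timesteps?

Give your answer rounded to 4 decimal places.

Answer: 2.1875

Derivation:
Step 0: x=[7.0000 9.0000 13.0000] v=[2.0000 0.0000 0.0000]
Step 1: x=[7.1875 9.1250 13.0625] v=[0.7500 0.5000 0.2500]
Step 2: x=[7.0469 9.3750 13.1914] v=[-0.5625 1.0000 0.5156]
Step 3: x=[6.6114 9.7180 13.3943] v=[-1.7422 1.3721 0.8115]
Max displacement = 2.1875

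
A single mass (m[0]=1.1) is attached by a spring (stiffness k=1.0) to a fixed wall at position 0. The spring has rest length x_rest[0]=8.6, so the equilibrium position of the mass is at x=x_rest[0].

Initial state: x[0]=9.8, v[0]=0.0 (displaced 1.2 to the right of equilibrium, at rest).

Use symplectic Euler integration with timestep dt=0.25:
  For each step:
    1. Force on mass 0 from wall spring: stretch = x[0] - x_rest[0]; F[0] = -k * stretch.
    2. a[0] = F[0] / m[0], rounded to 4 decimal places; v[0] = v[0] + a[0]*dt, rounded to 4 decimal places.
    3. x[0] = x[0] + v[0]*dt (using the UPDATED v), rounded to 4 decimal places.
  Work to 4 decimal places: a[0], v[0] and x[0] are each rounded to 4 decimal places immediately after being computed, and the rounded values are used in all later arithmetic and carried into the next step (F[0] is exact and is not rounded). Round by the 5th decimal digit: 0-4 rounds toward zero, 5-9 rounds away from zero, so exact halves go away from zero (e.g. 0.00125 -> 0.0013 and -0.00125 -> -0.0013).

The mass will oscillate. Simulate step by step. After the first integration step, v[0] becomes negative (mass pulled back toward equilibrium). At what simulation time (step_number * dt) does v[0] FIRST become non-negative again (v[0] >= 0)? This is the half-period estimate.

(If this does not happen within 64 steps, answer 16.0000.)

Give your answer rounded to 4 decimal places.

Step 0: x=[9.8000] v=[0.0000]
Step 1: x=[9.7318] v=[-0.2727]
Step 2: x=[9.5993] v=[-0.5299]
Step 3: x=[9.4101] v=[-0.7570]
Step 4: x=[9.1748] v=[-0.9411]
Step 5: x=[8.9069] v=[-1.0717]
Step 6: x=[8.6215] v=[-1.1415]
Step 7: x=[8.3349] v=[-1.1464]
Step 8: x=[8.0634] v=[-1.0862]
Step 9: x=[7.8223] v=[-0.9643]
Step 10: x=[7.6254] v=[-0.7876]
Step 11: x=[7.4839] v=[-0.5661]
Step 12: x=[7.4058] v=[-0.3125]
Step 13: x=[7.3955] v=[-0.0411]
Step 14: x=[7.4537] v=[0.2327]
First v>=0 after going negative at step 14, time=3.5000

Answer: 3.5000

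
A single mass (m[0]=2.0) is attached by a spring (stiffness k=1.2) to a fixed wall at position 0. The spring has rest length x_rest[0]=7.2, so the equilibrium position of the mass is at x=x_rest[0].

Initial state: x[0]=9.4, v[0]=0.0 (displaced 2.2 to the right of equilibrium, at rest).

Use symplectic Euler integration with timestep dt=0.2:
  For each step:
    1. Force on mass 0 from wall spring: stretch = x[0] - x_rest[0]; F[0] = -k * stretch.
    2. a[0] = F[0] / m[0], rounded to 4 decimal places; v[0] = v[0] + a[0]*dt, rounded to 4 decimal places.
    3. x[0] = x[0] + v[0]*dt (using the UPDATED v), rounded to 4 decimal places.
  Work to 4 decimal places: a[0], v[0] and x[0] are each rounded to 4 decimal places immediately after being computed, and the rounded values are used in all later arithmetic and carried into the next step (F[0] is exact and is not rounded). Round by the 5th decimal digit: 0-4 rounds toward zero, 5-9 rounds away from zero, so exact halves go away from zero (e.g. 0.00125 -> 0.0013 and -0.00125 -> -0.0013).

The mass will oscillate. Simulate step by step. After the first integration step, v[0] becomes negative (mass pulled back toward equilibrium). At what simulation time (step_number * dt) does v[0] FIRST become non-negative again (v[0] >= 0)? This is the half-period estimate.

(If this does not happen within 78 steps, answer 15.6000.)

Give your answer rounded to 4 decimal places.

Answer: 4.2000

Derivation:
Step 0: x=[9.4000] v=[0.0000]
Step 1: x=[9.3472] v=[-0.2640]
Step 2: x=[9.2429] v=[-0.5217]
Step 3: x=[9.0895] v=[-0.7668]
Step 4: x=[8.8908] v=[-0.9935]
Step 5: x=[8.6515] v=[-1.1964]
Step 6: x=[8.3774] v=[-1.3706]
Step 7: x=[8.0750] v=[-1.5119]
Step 8: x=[7.7516] v=[-1.6169]
Step 9: x=[7.4150] v=[-1.6831]
Step 10: x=[7.0732] v=[-1.7089]
Step 11: x=[6.7345] v=[-1.6937]
Step 12: x=[6.4069] v=[-1.6378]
Step 13: x=[6.0984] v=[-1.5426]
Step 14: x=[5.8163] v=[-1.4104]
Step 15: x=[5.5674] v=[-1.2444]
Step 16: x=[5.3577] v=[-1.0485]
Step 17: x=[5.1922] v=[-0.8274]
Step 18: x=[5.0749] v=[-0.5865]
Step 19: x=[5.0086] v=[-0.3315]
Step 20: x=[4.9949] v=[-0.0685]
Step 21: x=[5.0341] v=[0.1961]
First v>=0 after going negative at step 21, time=4.2000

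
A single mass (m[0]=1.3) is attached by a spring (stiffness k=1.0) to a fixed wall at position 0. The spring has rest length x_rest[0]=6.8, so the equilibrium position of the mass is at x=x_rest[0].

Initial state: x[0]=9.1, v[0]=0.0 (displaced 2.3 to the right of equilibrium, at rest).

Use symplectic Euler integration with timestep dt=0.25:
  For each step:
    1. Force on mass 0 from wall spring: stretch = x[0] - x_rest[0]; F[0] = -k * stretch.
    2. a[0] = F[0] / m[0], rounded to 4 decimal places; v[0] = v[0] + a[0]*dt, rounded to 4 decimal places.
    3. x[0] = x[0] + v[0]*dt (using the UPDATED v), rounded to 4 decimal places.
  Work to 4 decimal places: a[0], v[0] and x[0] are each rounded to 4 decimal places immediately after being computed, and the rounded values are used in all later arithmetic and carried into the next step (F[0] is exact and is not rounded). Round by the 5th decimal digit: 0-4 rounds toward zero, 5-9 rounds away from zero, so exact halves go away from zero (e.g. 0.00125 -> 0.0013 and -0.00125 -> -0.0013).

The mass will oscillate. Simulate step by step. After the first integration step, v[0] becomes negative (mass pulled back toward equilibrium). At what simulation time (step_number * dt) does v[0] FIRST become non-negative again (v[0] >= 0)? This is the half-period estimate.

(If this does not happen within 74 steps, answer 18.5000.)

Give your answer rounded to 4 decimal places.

Step 0: x=[9.1000] v=[0.0000]
Step 1: x=[8.9894] v=[-0.4423]
Step 2: x=[8.7736] v=[-0.8634]
Step 3: x=[8.4629] v=[-1.2430]
Step 4: x=[8.0722] v=[-1.5628]
Step 5: x=[7.6203] v=[-1.8075]
Step 6: x=[7.1290] v=[-1.9653]
Step 7: x=[6.6219] v=[-2.0286]
Step 8: x=[6.1233] v=[-1.9944]
Step 9: x=[5.6572] v=[-1.8643]
Step 10: x=[5.2461] v=[-1.6445]
Step 11: x=[4.9097] v=[-1.3457]
Step 12: x=[4.6642] v=[-0.9822]
Step 13: x=[4.5213] v=[-0.5715]
Step 14: x=[4.4880] v=[-0.1333]
Step 15: x=[4.5658] v=[0.3113]
First v>=0 after going negative at step 15, time=3.7500

Answer: 3.7500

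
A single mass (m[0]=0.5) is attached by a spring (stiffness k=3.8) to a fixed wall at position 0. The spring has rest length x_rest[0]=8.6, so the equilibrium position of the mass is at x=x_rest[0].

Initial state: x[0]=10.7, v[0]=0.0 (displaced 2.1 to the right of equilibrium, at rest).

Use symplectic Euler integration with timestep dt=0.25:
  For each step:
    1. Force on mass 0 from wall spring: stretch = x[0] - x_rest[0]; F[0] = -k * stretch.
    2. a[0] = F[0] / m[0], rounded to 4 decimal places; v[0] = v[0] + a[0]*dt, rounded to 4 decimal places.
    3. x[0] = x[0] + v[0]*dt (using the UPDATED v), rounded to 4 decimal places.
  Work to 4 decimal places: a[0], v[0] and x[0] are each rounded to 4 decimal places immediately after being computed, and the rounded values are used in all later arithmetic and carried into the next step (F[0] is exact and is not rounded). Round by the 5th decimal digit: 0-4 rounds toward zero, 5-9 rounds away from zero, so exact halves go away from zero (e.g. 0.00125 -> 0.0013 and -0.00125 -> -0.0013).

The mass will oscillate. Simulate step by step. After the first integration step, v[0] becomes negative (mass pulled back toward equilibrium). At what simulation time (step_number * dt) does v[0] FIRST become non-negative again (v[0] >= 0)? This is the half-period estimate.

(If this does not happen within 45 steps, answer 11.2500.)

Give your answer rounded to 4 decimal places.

Step 0: x=[10.7000] v=[0.0000]
Step 1: x=[9.7025] v=[-3.9900]
Step 2: x=[8.1813] v=[-6.0848]
Step 3: x=[6.8590] v=[-5.2893]
Step 4: x=[6.3637] v=[-1.9814]
Step 5: x=[6.9306] v=[2.2676]
First v>=0 after going negative at step 5, time=1.2500

Answer: 1.2500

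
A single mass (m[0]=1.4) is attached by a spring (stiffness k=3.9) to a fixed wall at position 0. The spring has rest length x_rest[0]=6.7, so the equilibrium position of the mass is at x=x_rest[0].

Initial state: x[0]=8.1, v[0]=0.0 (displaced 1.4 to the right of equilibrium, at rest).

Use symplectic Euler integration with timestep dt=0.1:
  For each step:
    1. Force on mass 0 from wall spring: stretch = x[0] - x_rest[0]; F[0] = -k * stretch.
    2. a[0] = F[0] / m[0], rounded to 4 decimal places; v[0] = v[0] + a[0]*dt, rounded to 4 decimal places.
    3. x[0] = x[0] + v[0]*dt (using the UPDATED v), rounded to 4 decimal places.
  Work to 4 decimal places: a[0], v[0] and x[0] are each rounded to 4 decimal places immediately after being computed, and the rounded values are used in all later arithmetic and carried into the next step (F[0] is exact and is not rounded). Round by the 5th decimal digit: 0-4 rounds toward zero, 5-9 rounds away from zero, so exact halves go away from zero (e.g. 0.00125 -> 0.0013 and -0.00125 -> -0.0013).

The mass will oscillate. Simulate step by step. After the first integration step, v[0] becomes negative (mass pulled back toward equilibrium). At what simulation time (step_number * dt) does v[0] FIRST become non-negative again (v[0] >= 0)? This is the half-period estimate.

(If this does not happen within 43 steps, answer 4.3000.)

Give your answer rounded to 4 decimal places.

Step 0: x=[8.1000] v=[0.0000]
Step 1: x=[8.0610] v=[-0.3900]
Step 2: x=[7.9841] v=[-0.7691]
Step 3: x=[7.8714] v=[-1.1268]
Step 4: x=[7.7261] v=[-1.4531]
Step 5: x=[7.5522] v=[-1.7389]
Step 6: x=[7.3546] v=[-1.9763]
Step 7: x=[7.1387] v=[-2.1587]
Step 8: x=[6.9106] v=[-2.2809]
Step 9: x=[6.6766] v=[-2.3396]
Step 10: x=[6.4433] v=[-2.3331]
Step 11: x=[6.2171] v=[-2.2616]
Step 12: x=[6.0044] v=[-2.1271]
Step 13: x=[5.8111] v=[-1.9333]
Step 14: x=[5.6425] v=[-1.6857]
Step 15: x=[5.5034] v=[-1.3911]
Step 16: x=[5.3976] v=[-1.0578]
Step 17: x=[5.3281] v=[-0.6950]
Step 18: x=[5.2968] v=[-0.3128]
Step 19: x=[5.3046] v=[0.0781]
First v>=0 after going negative at step 19, time=1.9000

Answer: 1.9000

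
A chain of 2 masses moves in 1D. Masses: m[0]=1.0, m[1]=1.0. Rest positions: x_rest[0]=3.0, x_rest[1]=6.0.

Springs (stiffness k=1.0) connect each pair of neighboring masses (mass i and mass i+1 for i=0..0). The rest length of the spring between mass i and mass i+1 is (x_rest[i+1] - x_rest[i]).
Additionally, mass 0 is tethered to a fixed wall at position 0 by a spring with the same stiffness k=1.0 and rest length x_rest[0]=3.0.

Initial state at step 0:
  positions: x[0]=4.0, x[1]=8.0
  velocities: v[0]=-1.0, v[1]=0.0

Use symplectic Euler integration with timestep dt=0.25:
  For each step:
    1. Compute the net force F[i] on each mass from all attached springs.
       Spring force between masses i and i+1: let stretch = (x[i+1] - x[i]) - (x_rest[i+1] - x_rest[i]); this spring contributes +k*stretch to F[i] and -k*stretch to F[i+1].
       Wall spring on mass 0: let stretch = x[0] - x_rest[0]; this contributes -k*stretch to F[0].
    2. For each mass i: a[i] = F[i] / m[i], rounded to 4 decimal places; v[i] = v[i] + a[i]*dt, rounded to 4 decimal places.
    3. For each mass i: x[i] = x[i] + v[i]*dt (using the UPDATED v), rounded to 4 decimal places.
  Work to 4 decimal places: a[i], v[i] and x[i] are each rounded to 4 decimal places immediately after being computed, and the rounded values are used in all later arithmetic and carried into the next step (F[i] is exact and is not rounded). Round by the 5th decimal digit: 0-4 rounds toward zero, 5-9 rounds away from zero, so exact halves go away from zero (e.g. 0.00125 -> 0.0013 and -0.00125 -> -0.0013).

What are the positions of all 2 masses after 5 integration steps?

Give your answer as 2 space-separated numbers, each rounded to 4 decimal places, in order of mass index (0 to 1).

Step 0: x=[4.0000 8.0000] v=[-1.0000 0.0000]
Step 1: x=[3.7500 7.9375] v=[-1.0000 -0.2500]
Step 2: x=[3.5274 7.8008] v=[-0.8906 -0.5469]
Step 3: x=[3.3514 7.5845] v=[-0.7041 -0.8653]
Step 4: x=[3.2305 7.2911] v=[-0.4837 -1.1736]
Step 5: x=[3.1615 6.9314] v=[-0.2762 -1.4388]

Answer: 3.1615 6.9314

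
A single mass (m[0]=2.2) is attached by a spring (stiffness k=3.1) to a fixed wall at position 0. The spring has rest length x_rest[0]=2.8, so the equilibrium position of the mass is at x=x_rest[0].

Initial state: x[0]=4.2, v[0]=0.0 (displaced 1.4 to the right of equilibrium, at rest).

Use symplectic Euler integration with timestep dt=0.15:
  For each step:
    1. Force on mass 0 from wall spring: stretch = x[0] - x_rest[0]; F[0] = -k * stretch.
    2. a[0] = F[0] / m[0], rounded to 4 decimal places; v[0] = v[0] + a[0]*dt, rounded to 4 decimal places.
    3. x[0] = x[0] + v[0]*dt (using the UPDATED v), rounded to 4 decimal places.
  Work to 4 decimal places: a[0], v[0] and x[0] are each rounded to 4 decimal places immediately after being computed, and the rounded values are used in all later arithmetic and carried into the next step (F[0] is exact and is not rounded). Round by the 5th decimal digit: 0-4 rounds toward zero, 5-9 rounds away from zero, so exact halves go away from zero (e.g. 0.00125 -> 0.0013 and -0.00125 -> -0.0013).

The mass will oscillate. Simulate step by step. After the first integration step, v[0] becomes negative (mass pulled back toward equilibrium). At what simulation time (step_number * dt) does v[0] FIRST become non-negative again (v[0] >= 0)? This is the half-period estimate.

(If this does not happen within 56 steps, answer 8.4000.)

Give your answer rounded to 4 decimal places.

Step 0: x=[4.2000] v=[0.0000]
Step 1: x=[4.1556] v=[-0.2959]
Step 2: x=[4.0682] v=[-0.5824]
Step 3: x=[3.9406] v=[-0.8505]
Step 4: x=[3.7769] v=[-1.0916]
Step 5: x=[3.5822] v=[-1.2981]
Step 6: x=[3.3627] v=[-1.4634]
Step 7: x=[3.1254] v=[-1.5823]
Step 8: x=[2.8777] v=[-1.6511]
Step 9: x=[2.6276] v=[-1.6675]
Step 10: x=[2.3829] v=[-1.6311]
Step 11: x=[2.1515] v=[-1.5429]
Step 12: x=[1.9406] v=[-1.4058]
Step 13: x=[1.7570] v=[-1.2242]
Step 14: x=[1.6064] v=[-1.0037]
Step 15: x=[1.4937] v=[-0.7514]
Step 16: x=[1.4224] v=[-0.4753]
Step 17: x=[1.3948] v=[-0.1841]
Step 18: x=[1.4117] v=[0.1129]
First v>=0 after going negative at step 18, time=2.7000

Answer: 2.7000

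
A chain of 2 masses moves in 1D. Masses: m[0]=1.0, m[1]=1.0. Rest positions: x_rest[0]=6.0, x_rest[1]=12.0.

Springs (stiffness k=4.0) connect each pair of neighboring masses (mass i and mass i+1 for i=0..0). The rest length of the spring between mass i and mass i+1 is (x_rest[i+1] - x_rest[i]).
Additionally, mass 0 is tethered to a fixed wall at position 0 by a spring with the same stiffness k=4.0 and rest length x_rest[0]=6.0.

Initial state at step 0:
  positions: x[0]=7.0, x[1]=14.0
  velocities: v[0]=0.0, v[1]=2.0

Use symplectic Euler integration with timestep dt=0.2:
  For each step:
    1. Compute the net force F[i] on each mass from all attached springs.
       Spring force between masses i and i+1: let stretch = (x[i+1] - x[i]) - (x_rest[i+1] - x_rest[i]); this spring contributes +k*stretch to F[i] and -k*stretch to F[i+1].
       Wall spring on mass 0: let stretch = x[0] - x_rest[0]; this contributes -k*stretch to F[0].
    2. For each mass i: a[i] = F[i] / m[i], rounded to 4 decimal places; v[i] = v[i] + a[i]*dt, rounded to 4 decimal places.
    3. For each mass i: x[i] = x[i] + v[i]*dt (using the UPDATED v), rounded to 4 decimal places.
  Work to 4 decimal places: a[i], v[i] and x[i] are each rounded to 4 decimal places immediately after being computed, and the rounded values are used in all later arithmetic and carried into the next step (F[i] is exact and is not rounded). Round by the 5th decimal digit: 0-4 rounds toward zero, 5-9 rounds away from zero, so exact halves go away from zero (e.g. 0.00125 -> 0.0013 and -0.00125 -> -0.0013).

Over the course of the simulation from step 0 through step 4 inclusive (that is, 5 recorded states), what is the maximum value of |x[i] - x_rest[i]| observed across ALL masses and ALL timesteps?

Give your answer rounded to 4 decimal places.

Step 0: x=[7.0000 14.0000] v=[0.0000 2.0000]
Step 1: x=[7.0000 14.2400] v=[0.0000 1.2000]
Step 2: x=[7.0384 14.2816] v=[0.1920 0.2080]
Step 3: x=[7.1096 14.1243] v=[0.3558 -0.7866]
Step 4: x=[7.1656 13.8046] v=[0.2799 -1.5984]
Max displacement = 2.2816

Answer: 2.2816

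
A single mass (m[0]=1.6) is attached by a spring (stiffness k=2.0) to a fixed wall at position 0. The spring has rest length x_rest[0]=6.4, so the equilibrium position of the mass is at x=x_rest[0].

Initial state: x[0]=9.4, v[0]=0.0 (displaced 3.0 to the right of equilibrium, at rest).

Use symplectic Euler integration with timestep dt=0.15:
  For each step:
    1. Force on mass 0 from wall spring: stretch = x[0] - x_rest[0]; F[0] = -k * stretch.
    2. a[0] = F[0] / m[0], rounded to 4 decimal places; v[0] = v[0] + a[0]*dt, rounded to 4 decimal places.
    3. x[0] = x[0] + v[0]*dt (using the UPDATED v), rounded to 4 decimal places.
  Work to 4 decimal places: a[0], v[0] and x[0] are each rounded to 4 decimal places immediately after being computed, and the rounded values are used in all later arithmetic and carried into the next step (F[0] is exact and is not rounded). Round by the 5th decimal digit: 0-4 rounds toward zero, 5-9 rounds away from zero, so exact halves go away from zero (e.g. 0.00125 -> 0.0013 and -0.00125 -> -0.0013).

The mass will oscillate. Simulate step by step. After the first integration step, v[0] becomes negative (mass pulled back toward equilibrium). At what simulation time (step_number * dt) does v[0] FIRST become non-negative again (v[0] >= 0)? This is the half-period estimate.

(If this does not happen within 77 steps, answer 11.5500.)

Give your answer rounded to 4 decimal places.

Step 0: x=[9.4000] v=[0.0000]
Step 1: x=[9.3156] v=[-0.5625]
Step 2: x=[9.1492] v=[-1.1092]
Step 3: x=[8.9055] v=[-1.6247]
Step 4: x=[8.5913] v=[-2.0945]
Step 5: x=[8.2155] v=[-2.5054]
Step 6: x=[7.7886] v=[-2.8458]
Step 7: x=[7.3227] v=[-3.1062]
Step 8: x=[6.8308] v=[-3.2792]
Step 9: x=[6.3268] v=[-3.3600]
Step 10: x=[5.8249] v=[-3.3463]
Step 11: x=[5.3391] v=[-3.2385]
Step 12: x=[4.8832] v=[-3.0396]
Step 13: x=[4.4699] v=[-2.7552]
Step 14: x=[4.1109] v=[-2.3933]
Step 15: x=[3.8163] v=[-1.9641]
Step 16: x=[3.5943] v=[-1.4797]
Step 17: x=[3.4513] v=[-0.9536]
Step 18: x=[3.3912] v=[-0.4007]
Step 19: x=[3.4157] v=[0.1635]
First v>=0 after going negative at step 19, time=2.8500

Answer: 2.8500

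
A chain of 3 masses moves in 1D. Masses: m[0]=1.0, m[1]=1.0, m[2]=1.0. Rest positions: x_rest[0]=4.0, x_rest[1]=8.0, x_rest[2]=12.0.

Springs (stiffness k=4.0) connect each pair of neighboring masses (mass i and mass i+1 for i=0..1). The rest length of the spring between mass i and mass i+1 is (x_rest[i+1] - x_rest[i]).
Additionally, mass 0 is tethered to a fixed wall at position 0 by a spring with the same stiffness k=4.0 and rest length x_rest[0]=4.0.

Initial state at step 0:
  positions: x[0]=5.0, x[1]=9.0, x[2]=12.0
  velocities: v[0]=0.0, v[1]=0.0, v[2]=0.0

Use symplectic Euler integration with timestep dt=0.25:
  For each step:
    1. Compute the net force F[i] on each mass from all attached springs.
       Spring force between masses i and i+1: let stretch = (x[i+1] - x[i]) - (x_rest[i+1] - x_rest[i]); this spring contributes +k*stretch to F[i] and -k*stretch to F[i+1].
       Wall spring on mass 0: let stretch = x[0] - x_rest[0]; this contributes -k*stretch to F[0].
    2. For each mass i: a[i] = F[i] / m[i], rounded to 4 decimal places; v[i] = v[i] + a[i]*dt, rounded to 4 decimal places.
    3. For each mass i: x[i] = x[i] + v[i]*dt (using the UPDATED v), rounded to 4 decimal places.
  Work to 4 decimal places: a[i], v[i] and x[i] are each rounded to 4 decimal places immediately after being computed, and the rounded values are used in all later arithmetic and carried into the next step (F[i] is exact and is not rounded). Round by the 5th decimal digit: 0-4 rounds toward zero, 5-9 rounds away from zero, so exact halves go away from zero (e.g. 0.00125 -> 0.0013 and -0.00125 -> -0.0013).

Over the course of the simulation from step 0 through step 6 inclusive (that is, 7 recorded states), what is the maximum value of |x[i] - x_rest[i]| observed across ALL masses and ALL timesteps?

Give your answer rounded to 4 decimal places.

Answer: 1.0274

Derivation:
Step 0: x=[5.0000 9.0000 12.0000] v=[0.0000 0.0000 0.0000]
Step 1: x=[4.7500 8.7500 12.2500] v=[-1.0000 -1.0000 1.0000]
Step 2: x=[4.3125 8.3750 12.6250] v=[-1.7500 -1.5000 1.5000]
Step 3: x=[3.8125 8.0469 12.9375] v=[-2.0000 -1.3125 1.2500]
Step 4: x=[3.4180 7.8828 13.0274] v=[-1.5781 -0.6563 0.3594]
Step 5: x=[3.2852 7.8887 12.8311] v=[-0.5313 0.0235 -0.7852]
Step 6: x=[3.4820 7.9793 12.3992] v=[0.7870 0.3624 -1.7276]
Max displacement = 1.0274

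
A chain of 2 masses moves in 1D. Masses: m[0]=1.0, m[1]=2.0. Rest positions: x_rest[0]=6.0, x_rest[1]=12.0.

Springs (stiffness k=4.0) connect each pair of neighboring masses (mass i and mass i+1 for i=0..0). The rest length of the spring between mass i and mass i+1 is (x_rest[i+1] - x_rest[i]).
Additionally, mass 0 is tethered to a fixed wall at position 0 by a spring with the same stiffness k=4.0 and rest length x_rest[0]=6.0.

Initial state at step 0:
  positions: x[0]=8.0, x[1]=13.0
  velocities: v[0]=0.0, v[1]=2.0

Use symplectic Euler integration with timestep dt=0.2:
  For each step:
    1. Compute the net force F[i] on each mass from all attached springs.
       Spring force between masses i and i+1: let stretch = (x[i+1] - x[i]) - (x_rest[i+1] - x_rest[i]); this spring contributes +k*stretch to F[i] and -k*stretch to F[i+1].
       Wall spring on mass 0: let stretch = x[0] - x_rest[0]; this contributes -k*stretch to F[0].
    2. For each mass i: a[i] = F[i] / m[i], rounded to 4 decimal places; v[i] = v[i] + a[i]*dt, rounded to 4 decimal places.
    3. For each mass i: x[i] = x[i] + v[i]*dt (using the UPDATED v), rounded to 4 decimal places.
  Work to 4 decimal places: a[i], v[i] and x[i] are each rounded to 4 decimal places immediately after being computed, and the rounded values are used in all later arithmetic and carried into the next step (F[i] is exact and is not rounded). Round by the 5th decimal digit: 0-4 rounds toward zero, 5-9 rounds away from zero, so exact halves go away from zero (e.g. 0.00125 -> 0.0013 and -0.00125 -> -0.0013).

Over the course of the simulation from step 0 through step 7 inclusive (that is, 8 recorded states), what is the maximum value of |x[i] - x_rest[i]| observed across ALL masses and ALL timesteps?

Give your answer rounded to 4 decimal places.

Step 0: x=[8.0000 13.0000] v=[0.0000 2.0000]
Step 1: x=[7.5200 13.4800] v=[-2.4000 2.4000]
Step 2: x=[6.7904 13.9632] v=[-3.6480 2.4160]
Step 3: x=[6.1220 14.3526] v=[-3.3421 1.9469]
Step 4: x=[5.7910 14.5635] v=[-1.6552 1.0547]
Step 5: x=[5.9370 14.5526] v=[0.7300 -0.0543]
Step 6: x=[6.5116 14.3325] v=[2.8729 -1.1005]
Step 7: x=[7.2957 13.9667] v=[3.9203 -1.8289]
Max displacement = 2.5635

Answer: 2.5635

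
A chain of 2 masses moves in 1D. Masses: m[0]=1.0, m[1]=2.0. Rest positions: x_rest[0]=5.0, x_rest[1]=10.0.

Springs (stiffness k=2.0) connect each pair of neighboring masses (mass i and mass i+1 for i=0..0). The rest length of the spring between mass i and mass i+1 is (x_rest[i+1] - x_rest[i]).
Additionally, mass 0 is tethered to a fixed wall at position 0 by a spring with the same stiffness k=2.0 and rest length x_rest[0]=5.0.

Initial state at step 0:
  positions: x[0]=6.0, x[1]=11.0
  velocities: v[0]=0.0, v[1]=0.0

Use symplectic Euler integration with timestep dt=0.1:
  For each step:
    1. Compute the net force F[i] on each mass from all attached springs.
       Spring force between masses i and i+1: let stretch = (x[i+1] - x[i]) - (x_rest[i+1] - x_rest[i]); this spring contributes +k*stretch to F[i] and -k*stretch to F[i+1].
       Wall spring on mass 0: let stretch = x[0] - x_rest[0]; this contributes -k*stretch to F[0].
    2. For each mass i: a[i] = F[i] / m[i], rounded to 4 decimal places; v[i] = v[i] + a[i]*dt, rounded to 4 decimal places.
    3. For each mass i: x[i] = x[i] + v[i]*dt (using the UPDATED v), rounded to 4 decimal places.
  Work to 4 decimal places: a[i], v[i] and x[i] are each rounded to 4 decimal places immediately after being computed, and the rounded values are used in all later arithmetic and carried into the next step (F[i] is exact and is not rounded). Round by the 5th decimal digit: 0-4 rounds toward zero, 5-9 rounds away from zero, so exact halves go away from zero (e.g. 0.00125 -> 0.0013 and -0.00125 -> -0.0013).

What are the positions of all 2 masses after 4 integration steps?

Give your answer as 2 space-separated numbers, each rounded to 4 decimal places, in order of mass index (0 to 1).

Step 0: x=[6.0000 11.0000] v=[0.0000 0.0000]
Step 1: x=[5.9800 11.0000] v=[-0.2000 0.0000]
Step 2: x=[5.9408 10.9998] v=[-0.3920 -0.0020]
Step 3: x=[5.8840 10.9990] v=[-0.5684 -0.0079]
Step 4: x=[5.8118 10.9971] v=[-0.7222 -0.0194]

Answer: 5.8118 10.9971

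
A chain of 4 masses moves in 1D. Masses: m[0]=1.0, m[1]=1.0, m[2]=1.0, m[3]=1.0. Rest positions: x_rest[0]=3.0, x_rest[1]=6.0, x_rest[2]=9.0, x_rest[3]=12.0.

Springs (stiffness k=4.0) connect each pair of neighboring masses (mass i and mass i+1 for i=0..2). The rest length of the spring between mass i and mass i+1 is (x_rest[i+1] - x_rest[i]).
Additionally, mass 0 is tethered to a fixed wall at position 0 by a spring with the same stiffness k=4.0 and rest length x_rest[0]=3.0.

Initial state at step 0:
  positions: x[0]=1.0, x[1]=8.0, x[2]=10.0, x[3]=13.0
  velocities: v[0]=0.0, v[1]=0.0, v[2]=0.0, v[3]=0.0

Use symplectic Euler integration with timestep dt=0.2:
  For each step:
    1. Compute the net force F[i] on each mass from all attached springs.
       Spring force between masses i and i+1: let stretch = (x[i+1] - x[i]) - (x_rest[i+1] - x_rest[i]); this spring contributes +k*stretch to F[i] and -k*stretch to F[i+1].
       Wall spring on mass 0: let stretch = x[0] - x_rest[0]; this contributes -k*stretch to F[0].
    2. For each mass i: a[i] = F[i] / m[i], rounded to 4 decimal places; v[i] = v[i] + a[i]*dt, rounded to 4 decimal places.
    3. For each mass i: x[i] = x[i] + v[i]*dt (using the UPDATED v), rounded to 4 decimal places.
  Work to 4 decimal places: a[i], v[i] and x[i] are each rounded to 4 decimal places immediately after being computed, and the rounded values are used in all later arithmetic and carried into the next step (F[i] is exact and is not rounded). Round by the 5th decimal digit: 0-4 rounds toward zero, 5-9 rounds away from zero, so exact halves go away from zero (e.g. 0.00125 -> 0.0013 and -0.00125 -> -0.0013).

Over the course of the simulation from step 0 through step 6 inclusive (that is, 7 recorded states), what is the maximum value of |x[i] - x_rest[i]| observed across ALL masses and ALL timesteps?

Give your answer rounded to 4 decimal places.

Answer: 2.4294

Derivation:
Step 0: x=[1.0000 8.0000 10.0000 13.0000] v=[0.0000 0.0000 0.0000 0.0000]
Step 1: x=[1.9600 7.2000 10.1600 13.0000] v=[4.8000 -4.0000 0.8000 0.0000]
Step 2: x=[3.4448 6.0352 10.3008 13.0256] v=[7.4240 -5.8240 0.7040 0.1280]
Step 3: x=[4.7929 5.1384 10.1951 13.0952] v=[6.7405 -4.4838 -0.5286 0.3482]
Step 4: x=[5.4294 4.9954 9.7443 13.1808] v=[3.1826 -0.7148 -2.2539 0.4281]
Step 5: x=[5.1278 5.6817 9.0835 13.1966] v=[-1.5081 3.4315 -3.3038 0.0789]
Step 6: x=[4.0944 6.8237 8.5365 13.0343] v=[-5.1672 5.7098 -2.7348 -0.8116]
Max displacement = 2.4294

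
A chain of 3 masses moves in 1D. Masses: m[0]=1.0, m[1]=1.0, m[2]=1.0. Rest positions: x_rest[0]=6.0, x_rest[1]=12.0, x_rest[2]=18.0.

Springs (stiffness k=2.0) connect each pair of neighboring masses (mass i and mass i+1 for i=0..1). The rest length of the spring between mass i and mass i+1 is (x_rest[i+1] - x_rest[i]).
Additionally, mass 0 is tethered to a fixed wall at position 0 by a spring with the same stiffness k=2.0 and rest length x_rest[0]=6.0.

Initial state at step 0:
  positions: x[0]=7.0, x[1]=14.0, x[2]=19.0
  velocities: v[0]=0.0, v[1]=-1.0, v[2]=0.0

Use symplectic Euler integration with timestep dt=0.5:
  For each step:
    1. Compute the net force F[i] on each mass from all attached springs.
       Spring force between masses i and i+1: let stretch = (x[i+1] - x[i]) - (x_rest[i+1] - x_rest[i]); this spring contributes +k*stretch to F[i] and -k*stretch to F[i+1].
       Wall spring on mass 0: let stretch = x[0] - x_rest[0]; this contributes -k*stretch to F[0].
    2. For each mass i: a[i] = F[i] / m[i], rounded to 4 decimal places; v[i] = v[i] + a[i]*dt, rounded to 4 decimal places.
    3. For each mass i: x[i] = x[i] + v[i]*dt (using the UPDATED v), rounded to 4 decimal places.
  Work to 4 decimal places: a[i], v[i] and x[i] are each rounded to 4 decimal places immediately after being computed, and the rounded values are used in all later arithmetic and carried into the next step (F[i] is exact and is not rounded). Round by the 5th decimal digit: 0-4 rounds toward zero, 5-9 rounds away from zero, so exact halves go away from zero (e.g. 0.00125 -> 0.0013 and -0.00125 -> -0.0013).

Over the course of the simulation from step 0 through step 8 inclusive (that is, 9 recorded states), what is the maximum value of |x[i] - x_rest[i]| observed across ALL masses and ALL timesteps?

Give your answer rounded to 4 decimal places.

Answer: 2.1367

Derivation:
Step 0: x=[7.0000 14.0000 19.0000] v=[0.0000 -1.0000 0.0000]
Step 1: x=[7.0000 12.5000 19.5000] v=[0.0000 -3.0000 1.0000]
Step 2: x=[6.2500 11.7500 19.5000] v=[-1.5000 -1.5000 0.0000]
Step 3: x=[5.1250 12.1250 18.6250] v=[-2.2500 0.7500 -1.7500]
Step 4: x=[4.9375 12.2500 17.5000] v=[-0.3750 0.2500 -2.2500]
Step 5: x=[5.9375 11.3438 16.7500] v=[2.0000 -1.8125 -1.5000]
Step 6: x=[6.6719 10.4375 16.2969] v=[1.4688 -1.8126 -0.9062]
Step 7: x=[5.9532 10.5781 15.9141] v=[-1.4375 0.2812 -0.7656]
Step 8: x=[4.5703 11.0743 15.8633] v=[-2.7658 0.9923 -0.1016]
Max displacement = 2.1367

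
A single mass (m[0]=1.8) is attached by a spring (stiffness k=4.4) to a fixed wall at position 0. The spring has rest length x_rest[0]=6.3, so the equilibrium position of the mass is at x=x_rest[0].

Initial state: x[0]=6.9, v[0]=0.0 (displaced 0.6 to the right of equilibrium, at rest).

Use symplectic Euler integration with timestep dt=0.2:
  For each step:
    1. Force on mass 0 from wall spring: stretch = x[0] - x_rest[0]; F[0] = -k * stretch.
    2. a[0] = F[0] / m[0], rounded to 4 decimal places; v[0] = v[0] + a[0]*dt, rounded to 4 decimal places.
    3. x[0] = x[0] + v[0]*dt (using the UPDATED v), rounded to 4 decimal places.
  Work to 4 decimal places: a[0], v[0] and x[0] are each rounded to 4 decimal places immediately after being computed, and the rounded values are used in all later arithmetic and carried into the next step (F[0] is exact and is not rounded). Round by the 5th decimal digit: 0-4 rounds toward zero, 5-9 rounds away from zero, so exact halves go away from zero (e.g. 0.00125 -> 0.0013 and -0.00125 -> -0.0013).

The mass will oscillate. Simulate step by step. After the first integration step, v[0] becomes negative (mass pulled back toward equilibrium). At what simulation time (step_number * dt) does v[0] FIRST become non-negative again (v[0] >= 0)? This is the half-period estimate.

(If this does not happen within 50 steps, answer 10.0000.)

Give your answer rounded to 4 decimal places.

Answer: 2.2000

Derivation:
Step 0: x=[6.9000] v=[0.0000]
Step 1: x=[6.8413] v=[-0.2933]
Step 2: x=[6.7297] v=[-0.5579]
Step 3: x=[6.5761] v=[-0.7680]
Step 4: x=[6.3955] v=[-0.9030]
Step 5: x=[6.2056] v=[-0.9497]
Step 6: x=[6.0249] v=[-0.9035]
Step 7: x=[5.8711] v=[-0.7690]
Step 8: x=[5.7592] v=[-0.5593]
Step 9: x=[5.7002] v=[-0.2949]
Step 10: x=[5.6999] v=[-0.0017]
Step 11: x=[5.7582] v=[0.2917]
First v>=0 after going negative at step 11, time=2.2000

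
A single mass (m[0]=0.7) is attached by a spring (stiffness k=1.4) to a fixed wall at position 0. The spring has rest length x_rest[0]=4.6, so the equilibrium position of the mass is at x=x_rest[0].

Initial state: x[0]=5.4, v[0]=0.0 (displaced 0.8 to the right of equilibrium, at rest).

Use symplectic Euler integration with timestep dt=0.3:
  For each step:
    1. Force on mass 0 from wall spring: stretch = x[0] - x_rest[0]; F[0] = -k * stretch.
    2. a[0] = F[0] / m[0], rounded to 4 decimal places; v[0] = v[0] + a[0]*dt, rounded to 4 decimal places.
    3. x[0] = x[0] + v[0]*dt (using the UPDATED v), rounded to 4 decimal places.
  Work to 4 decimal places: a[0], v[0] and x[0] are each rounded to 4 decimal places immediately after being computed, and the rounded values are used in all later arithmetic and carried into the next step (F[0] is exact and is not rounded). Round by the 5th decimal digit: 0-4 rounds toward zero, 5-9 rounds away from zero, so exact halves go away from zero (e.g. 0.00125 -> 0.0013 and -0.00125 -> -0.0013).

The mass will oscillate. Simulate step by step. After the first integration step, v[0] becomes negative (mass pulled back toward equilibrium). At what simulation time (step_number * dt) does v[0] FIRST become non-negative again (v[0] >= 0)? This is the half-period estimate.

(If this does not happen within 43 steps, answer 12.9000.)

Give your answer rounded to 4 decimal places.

Answer: 2.4000

Derivation:
Step 0: x=[5.4000] v=[0.0000]
Step 1: x=[5.2560] v=[-0.4800]
Step 2: x=[4.9939] v=[-0.8736]
Step 3: x=[4.6609] v=[-1.1099]
Step 4: x=[4.3170] v=[-1.1464]
Step 5: x=[4.0240] v=[-0.9766]
Step 6: x=[3.8347] v=[-0.6310]
Step 7: x=[3.7832] v=[-0.1718]
Step 8: x=[3.8787] v=[0.3183]
First v>=0 after going negative at step 8, time=2.4000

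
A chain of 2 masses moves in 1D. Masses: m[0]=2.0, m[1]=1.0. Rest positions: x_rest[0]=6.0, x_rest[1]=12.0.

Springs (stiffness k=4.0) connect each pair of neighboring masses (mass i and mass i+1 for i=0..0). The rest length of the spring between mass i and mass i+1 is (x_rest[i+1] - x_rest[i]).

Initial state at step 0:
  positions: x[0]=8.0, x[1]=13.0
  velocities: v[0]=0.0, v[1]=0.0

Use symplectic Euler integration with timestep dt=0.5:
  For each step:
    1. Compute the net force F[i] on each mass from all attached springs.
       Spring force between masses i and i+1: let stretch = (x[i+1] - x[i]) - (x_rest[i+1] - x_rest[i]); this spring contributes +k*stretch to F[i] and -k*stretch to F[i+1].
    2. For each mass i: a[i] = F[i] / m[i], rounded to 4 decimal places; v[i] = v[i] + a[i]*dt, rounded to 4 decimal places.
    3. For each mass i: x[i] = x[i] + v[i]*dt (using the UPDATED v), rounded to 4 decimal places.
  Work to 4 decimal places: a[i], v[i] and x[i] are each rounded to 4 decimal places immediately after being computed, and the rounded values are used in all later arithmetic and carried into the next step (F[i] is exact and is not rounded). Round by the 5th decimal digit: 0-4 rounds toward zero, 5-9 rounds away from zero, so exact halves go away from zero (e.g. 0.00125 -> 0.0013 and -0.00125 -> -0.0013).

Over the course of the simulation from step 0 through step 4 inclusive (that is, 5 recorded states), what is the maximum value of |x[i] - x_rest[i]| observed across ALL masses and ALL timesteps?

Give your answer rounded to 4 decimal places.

Step 0: x=[8.0000 13.0000] v=[0.0000 0.0000]
Step 1: x=[7.5000 14.0000] v=[-1.0000 2.0000]
Step 2: x=[7.2500 14.5000] v=[-0.5000 1.0000]
Step 3: x=[7.6250 13.7500] v=[0.7500 -1.5000]
Step 4: x=[8.0625 12.8750] v=[0.8750 -1.7500]
Max displacement = 2.5000

Answer: 2.5000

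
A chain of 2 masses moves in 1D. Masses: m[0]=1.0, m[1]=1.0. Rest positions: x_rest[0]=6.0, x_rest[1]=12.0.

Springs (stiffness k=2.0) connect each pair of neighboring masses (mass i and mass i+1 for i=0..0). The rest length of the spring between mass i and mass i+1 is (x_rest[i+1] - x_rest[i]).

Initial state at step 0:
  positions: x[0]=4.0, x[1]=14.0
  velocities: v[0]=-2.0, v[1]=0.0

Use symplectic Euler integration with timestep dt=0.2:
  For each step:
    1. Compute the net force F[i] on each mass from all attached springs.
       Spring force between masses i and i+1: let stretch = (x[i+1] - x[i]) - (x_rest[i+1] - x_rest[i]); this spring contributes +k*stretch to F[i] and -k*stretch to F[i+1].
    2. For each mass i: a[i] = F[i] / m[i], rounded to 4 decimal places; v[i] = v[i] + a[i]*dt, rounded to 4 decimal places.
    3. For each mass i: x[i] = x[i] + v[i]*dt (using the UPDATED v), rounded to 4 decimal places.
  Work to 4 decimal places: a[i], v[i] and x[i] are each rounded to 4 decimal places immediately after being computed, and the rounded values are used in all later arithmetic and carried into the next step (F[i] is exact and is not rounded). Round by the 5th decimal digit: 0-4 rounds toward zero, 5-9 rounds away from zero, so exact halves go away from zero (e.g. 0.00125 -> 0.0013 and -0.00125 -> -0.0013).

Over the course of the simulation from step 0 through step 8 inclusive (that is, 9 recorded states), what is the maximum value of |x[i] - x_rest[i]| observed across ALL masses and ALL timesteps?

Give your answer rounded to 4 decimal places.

Answer: 3.6017

Derivation:
Step 0: x=[4.0000 14.0000] v=[-2.0000 0.0000]
Step 1: x=[3.9200 13.6800] v=[-0.4000 -1.6000]
Step 2: x=[4.1408 13.0592] v=[1.1040 -3.1040]
Step 3: x=[4.5951 12.2049] v=[2.2714 -4.2714]
Step 4: x=[5.1782 11.2218] v=[2.9153 -4.9153]
Step 5: x=[5.7647 10.2353] v=[2.9327 -4.9327]
Step 6: x=[6.2289 9.3711] v=[2.3209 -4.3209]
Step 7: x=[6.4645 8.7355] v=[1.1778 -3.1778]
Step 8: x=[6.4017 8.3983] v=[-0.3138 -1.6862]
Max displacement = 3.6017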